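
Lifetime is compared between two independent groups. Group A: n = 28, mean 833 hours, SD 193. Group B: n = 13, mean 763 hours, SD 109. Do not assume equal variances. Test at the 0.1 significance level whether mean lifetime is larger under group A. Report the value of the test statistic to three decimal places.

Let group 1 = group A, group 2 = group B. H0: μ_1 = μ_2; H1: μ_1 > μ_2 (Welch's two-sample t-test, right-tailed).
t = (x̄_1 − x̄_2)/√(s_1²/n_1 + s_2²/n_2) = (833 − 763)/√(193²/28 + 109²/13) = 1.478
Welch–Satterthwaite df ≈ 37.27
p-value = P(T ≥ 1.478) ≈ 0.074
Since p ≈ 0.074 < α = 0.1, reject H0; the data support H1.

1.478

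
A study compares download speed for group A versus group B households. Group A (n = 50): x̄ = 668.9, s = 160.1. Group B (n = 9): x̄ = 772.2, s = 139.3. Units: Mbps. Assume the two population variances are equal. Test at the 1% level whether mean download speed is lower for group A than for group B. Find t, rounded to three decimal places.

Let group 1 = group A, group 2 = group B. H0: μ_1 = μ_2; H1: μ_1 < μ_2 (two-sample pooled-variance t-test, left-tailed).
s_p² = [(50−1)·160.1² + (9−1)·139.3²]/(50+9−2) = 24758
t = (668.9 − 772.2)/√[24758·(1/50 + 1/9)] = -1.813
df = n₁ + n₂ − 2 = 57
p-value = P(T ≤ -1.813) ≈ 0.0375
Since p ≈ 0.0375 > α = 0.01, fail to reject H0; the data do not provide sufficient evidence against H0.

-1.813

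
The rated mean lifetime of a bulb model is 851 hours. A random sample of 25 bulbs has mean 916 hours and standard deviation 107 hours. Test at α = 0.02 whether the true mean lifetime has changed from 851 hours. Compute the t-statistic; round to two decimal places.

3.04

H0: μ = 851; H1: μ ≠ 851 (one-sample t-test, two-sided).
t = (x̄ − μ₀)/(s/√n) = (916 − 851)/(107/√25) = 3.04
df = n − 1 = 24
Two-sided p-value ≈ 0.006
Since p ≈ 0.006 < α = 0.02, reject H0; the data support H1.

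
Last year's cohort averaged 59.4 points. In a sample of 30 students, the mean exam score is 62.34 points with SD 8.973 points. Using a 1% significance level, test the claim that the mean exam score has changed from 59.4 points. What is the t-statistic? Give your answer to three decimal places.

1.795

H0: μ = 59.4; H1: μ ≠ 59.4 (one-sample t-test, two-sided).
t = (x̄ − μ₀)/(s/√n) = (62.34 − 59.4)/(8.973/√30) = 1.795
df = n − 1 = 29
Two-sided p-value ≈ 0.083
Since p ≈ 0.083 > α = 0.01, fail to reject H0; the data do not provide sufficient evidence against H0.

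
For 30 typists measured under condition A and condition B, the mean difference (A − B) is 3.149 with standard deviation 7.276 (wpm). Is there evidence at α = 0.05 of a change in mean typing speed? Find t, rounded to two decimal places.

2.37

H0: μ_d = 0; H1: μ_d ≠ 0 (paired t-test on the differences, two-sided).
t = d̄/(s_d/√n) = 3.149/(7.276/√30) = 2.37
df = n − 1 = 29
Two-sided p-value ≈ 0.025
Since p ≈ 0.025 < α = 0.05, reject H0; the data support H1.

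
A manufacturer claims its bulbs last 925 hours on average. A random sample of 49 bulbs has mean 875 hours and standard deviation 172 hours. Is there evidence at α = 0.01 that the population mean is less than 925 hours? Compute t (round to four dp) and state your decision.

H0: μ = 925; H1: μ < 925 (one-sample t-test, left-tailed).
t = (x̄ − μ₀)/(s/√n) = (875 − 925)/(172/√49) = -2.0349
df = n − 1 = 48
p-value = P(T ≤ -2.0349) ≈ 0.024
Since p ≈ 0.024 > α = 0.01, fail to reject H0; the data do not provide sufficient evidence against H0.

t = -2.0349; fail to reject H0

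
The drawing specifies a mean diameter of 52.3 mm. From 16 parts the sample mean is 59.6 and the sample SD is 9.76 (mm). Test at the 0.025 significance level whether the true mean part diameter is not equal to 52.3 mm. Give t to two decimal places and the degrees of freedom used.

H0: μ = 52.3; H1: μ ≠ 52.3 (one-sample t-test, two-sided).
t = (x̄ − μ₀)/(s/√n) = (59.6 − 52.3)/(9.76/√16) = 2.99
df = n − 1 = 15
Two-sided p-value ≈ 0.0091
Since p ≈ 0.0091 < α = 0.025, reject H0; the data support H1.

t = 2.99, df = 15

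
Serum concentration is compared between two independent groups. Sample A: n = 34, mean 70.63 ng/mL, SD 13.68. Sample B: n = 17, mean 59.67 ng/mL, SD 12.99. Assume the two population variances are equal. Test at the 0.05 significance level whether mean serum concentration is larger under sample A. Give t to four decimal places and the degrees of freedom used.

Let group 1 = sample A, group 2 = sample B. H0: μ_1 = μ_2; H1: μ_1 > μ_2 (two-sample pooled-variance t-test, right-tailed).
s_p² = [(34−1)·13.68² + (17−1)·12.99²]/(34+17−2) = 181.133
t = (70.63 − 59.67)/√[181.133·(1/34 + 1/17)] = 2.7415
df = n₁ + n₂ − 2 = 49
p-value = P(T ≥ 2.7415) ≈ 0.0043
Since p ≈ 0.0043 < α = 0.05, reject H0; the data support H1.

t = 2.7415, df = 49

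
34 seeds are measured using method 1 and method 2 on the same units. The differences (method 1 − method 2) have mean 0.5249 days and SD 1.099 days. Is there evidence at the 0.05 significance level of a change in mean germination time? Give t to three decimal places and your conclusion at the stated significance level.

H0: μ_d = 0; H1: μ_d ≠ 0 (paired t-test on the differences, two-sided).
t = d̄/(s_d/√n) = 0.5249/(1.099/√34) = 2.785
df = n − 1 = 33
Two-sided p-value ≈ 0.009
Since p ≈ 0.009 < α = 0.05, reject H0; the data support H1.

t = 2.785; reject H0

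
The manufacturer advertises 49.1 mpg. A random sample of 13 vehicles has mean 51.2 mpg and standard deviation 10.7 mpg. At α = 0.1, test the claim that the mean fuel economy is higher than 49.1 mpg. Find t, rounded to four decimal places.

0.7076

H0: μ = 49.1; H1: μ > 49.1 (one-sample t-test, right-tailed).
t = (x̄ − μ₀)/(s/√n) = (51.2 − 49.1)/(10.7/√13) = 0.7076
df = n − 1 = 12
p-value = P(T ≥ 0.7076) ≈ 0.2463
Since p ≈ 0.2463 > α = 0.1, fail to reject H0; the evidence is not statistically significant.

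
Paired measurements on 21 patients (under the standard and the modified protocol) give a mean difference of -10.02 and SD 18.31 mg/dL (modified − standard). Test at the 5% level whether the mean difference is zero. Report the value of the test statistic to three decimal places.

-2.508

H0: μ_d = 0; H1: μ_d ≠ 0 (paired t-test on the differences, two-sided).
t = d̄/(s_d/√n) = -10.02/(18.31/√21) = -2.508
df = n − 1 = 20
Two-sided p-value ≈ 0.021
Since p ≈ 0.021 < α = 0.05, reject H0; the data support H1.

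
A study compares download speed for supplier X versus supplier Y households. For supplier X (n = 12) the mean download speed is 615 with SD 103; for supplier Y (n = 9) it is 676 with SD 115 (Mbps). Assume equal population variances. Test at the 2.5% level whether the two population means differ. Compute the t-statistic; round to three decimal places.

Let group 1 = supplier X, group 2 = supplier Y. H0: μ_1 = μ_2; H1: μ_1 ≠ μ_2 (two-sample pooled-variance t-test, two-sided).
s_p² = [(12−1)·103² + (9−1)·115²]/(12+9−2) = 11710.5
t = (615 − 676)/√[11710.5·(1/12 + 1/9)] = -1.278
df = n₁ + n₂ − 2 = 19
Two-sided p-value ≈ 0.2165
Since p ≈ 0.2165 > α = 0.025, fail to reject H0; the evidence is not statistically significant.

-1.278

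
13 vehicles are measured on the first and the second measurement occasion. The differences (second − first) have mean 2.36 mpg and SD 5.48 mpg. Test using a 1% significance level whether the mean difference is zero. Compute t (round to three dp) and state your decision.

H0: μ_d = 0; H1: μ_d ≠ 0 (paired t-test on the differences, two-sided).
t = d̄/(s_d/√n) = 2.36/(5.48/√13) = 1.553
df = n − 1 = 12
Two-sided p-value ≈ 0.146
Since p ≈ 0.146 > α = 0.01, fail to reject H0; the data do not provide sufficient evidence against H0.

t = 1.553; fail to reject H0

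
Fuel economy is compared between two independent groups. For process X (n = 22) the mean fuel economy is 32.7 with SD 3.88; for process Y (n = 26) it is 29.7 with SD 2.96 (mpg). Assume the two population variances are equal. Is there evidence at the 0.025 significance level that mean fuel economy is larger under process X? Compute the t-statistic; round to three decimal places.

3.036

Let group 1 = process X, group 2 = process Y. H0: μ_1 = μ_2; H1: μ_1 > μ_2 (two-sample pooled-variance t-test, right-tailed).
s_p² = [(22−1)·3.88² + (26−1)·2.96²]/(22+26−2) = 11.6344
t = (32.7 − 29.7)/√[11.6344·(1/22 + 1/26)] = 3.036
df = n₁ + n₂ − 2 = 46
p-value = P(T ≥ 3.036) ≈ 0.002
Since p ≈ 0.002 < α = 0.025, reject H0; the evidence is statistically significant.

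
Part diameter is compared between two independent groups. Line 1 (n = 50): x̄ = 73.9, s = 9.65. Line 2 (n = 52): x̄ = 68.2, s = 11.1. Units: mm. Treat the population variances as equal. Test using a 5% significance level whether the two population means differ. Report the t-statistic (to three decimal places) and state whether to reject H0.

t = 2.763; reject H0

Let group 1 = line 1, group 2 = line 2. H0: μ_1 = μ_2; H1: μ_1 ≠ μ_2 (two-sample pooled-variance t-test, two-sided).
s_p² = [(50−1)·9.65² + (52−1)·11.1²]/(50+52−2) = 108.467
t = (73.9 − 68.2)/√[108.467·(1/50 + 1/52)] = 2.763
df = n₁ + n₂ − 2 = 100
Two-sided p-value ≈ 0.007
Since p ≈ 0.007 < α = 0.05, reject H0; the evidence is statistically significant.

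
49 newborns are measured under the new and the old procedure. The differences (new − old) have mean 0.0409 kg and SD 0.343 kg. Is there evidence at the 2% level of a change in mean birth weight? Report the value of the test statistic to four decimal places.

0.8347

H0: μ_d = 0; H1: μ_d ≠ 0 (paired t-test on the differences, two-sided).
t = d̄/(s_d/√n) = 0.0409/(0.343/√49) = 0.8347
df = n − 1 = 48
Two-sided p-value ≈ 0.408
Since p ≈ 0.408 > α = 0.02, fail to reject H0; the data do not provide sufficient evidence against H0.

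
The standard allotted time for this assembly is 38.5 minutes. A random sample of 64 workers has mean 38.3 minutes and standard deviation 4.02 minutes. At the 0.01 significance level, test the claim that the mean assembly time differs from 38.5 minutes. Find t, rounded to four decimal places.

-0.3980

H0: μ = 38.5; H1: μ ≠ 38.5 (one-sample t-test, two-sided).
t = (x̄ − μ₀)/(s/√n) = (38.3 − 38.5)/(4.02/√64) = -0.3980
df = n − 1 = 63
Two-sided p-value ≈ 0.6920
Since p ≈ 0.6920 > α = 0.01, fail to reject H0; the data do not provide sufficient evidence against H0.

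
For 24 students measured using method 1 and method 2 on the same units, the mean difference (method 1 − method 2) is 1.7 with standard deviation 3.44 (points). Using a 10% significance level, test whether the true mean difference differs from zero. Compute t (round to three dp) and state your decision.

t = 2.421; reject H0

H0: μ_d = 0; H1: μ_d ≠ 0 (paired t-test on the differences, two-sided).
t = d̄/(s_d/√n) = 1.7/(3.44/√24) = 2.421
df = n − 1 = 23
Two-sided p-value ≈ 0.0238
Since p ≈ 0.0238 < α = 0.1, reject H0; the data support H1.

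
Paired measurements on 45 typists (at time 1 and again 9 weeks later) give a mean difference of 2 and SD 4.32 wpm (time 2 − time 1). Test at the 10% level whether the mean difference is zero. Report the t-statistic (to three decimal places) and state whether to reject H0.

H0: μ_d = 0; H1: μ_d ≠ 0 (paired t-test on the differences, two-sided).
t = d̄/(s_d/√n) = 2/(4.32/√45) = 3.106
df = n − 1 = 44
Two-sided p-value ≈ 0.0033
Since p ≈ 0.0033 < α = 0.1, reject H0; the data support H1.

t = 3.106; reject H0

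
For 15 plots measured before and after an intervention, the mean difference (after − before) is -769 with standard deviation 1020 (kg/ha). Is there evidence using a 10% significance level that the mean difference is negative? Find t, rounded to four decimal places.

H0: μ_d = 0; H1: μ_d < 0 (paired t-test on the differences, left-tailed).
t = d̄/(s_d/√n) = -769/(1020/√15) = -2.9199
df = n − 1 = 14
p-value = P(T ≤ -2.9199) ≈ 0.006
Since p ≈ 0.006 < α = 0.1, reject H0; the data support H1.

-2.9199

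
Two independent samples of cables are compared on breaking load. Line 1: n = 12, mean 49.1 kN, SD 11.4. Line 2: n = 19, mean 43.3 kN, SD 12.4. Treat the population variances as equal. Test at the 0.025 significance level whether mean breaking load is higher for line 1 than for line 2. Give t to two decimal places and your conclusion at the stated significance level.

Let group 1 = line 1, group 2 = line 2. H0: μ_1 = μ_2; H1: μ_1 > μ_2 (two-sample pooled-variance t-test, right-tailed).
s_p² = [(12−1)·11.4² + (19−1)·12.4²]/(12+19−2) = 144.732
t = (49.1 − 43.3)/√[144.732·(1/12 + 1/19)] = 1.31
df = n₁ + n₂ − 2 = 29
p-value = P(T ≥ 1.31) ≈ 0.1007
Since p ≈ 0.1007 > α = 0.025, fail to reject H0; the evidence is not statistically significant.

t = 1.31; fail to reject H0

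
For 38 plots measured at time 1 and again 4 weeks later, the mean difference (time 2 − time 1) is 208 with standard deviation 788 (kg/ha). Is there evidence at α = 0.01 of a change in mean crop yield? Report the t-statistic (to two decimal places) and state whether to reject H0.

t = 1.63; fail to reject H0

H0: μ_d = 0; H1: μ_d ≠ 0 (paired t-test on the differences, two-sided).
t = d̄/(s_d/√n) = 208/(788/√38) = 1.63
df = n − 1 = 37
Two-sided p-value ≈ 0.112
Since p ≈ 0.112 > α = 0.01, fail to reject H0; the data do not provide sufficient evidence against H0.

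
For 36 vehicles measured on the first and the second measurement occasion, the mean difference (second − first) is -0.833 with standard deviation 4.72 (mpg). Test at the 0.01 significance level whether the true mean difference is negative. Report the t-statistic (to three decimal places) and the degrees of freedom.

H0: μ_d = 0; H1: μ_d < 0 (paired t-test on the differences, left-tailed).
t = d̄/(s_d/√n) = -0.833/(4.72/√36) = -1.059
df = n − 1 = 35
p-value = P(T ≤ -1.059) ≈ 0.1484
Since p ≈ 0.1484 > α = 0.01, fail to reject H0; the evidence is not statistically significant.

t = -1.059, df = 35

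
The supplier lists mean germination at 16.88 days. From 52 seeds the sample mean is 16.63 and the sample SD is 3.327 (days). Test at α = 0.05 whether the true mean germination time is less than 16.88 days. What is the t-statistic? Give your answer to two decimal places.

-0.54

H0: μ = 16.88; H1: μ < 16.88 (one-sample t-test, left-tailed).
t = (x̄ − μ₀)/(s/√n) = (16.63 − 16.88)/(3.327/√52) = -0.54
df = n − 1 = 51
p-value = P(T ≤ -0.54) ≈ 0.2951
Since p ≈ 0.2951 > α = 0.05, fail to reject H0; the data do not provide sufficient evidence against H0.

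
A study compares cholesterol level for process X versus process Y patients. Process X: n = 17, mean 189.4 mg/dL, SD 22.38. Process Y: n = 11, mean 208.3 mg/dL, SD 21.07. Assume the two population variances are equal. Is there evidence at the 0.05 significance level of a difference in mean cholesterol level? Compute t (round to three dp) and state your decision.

Let group 1 = process X, group 2 = process Y. H0: μ_1 = μ_2; H1: μ_1 ≠ μ_2 (two-sample pooled-variance t-test, two-sided).
s_p² = [(17−1)·22.38² + (11−1)·21.07²]/(17+11−2) = 478.972
t = (189.4 − 208.3)/√[478.972·(1/17 + 1/11)] = -2.232
df = n₁ + n₂ − 2 = 26
Two-sided p-value ≈ 0.034
Since p ≈ 0.034 < α = 0.05, reject H0; the data support H1.

t = -2.232; reject H0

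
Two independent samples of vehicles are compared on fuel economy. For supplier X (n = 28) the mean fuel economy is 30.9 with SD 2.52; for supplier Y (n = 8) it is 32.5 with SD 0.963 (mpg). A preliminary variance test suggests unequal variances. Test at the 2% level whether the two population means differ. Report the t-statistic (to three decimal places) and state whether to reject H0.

Let group 1 = supplier X, group 2 = supplier Y. H0: μ_1 = μ_2; H1: μ_1 ≠ μ_2 (Welch's two-sample t-test, two-sided).
t = (x̄_1 − x̄_2)/√(s_1²/n_1 + s_2²/n_2) = (30.9 − 32.5)/√(2.52²/28 + 0.963²/8) = -2.733
Welch–Satterthwaite df ≈ 30.71
Two-sided p-value ≈ 0.010
Since p ≈ 0.010 < α = 0.02, reject H0; the evidence is statistically significant.

t = -2.733; reject H0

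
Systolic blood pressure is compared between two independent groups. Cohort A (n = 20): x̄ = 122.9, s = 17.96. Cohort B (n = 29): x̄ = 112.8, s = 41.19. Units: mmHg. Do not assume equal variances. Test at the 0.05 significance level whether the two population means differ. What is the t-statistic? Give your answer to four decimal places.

Let group 1 = cohort A, group 2 = cohort B. H0: μ_1 = μ_2; H1: μ_1 ≠ μ_2 (Welch's two-sample t-test, two-sided).
t = (x̄_1 − x̄_2)/√(s_1²/n_1 + s_2²/n_2) = (122.9 − 112.8)/√(17.96²/20 + 41.19²/29) = 1.1691
Welch–Satterthwaite df ≈ 40.98
Two-sided p-value ≈ 0.2491
Since p ≈ 0.2491 > α = 0.05, fail to reject H0; the evidence is not statistically significant.

1.1691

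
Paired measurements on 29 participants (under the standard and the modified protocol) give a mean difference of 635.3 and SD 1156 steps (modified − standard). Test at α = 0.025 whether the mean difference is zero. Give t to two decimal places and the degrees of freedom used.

H0: μ_d = 0; H1: μ_d ≠ 0 (paired t-test on the differences, two-sided).
t = d̄/(s_d/√n) = 635.3/(1156/√29) = 2.96
df = n − 1 = 28
Two-sided p-value ≈ 0.006
Since p ≈ 0.006 < α = 0.025, reject H0; the evidence is statistically significant.

t = 2.96, df = 28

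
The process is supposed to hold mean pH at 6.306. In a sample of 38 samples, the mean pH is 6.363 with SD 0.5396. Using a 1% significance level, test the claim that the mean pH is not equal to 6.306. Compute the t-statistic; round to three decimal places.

H0: μ = 6.306; H1: μ ≠ 6.306 (one-sample t-test, two-sided).
t = (x̄ − μ₀)/(s/√n) = (6.363 − 6.306)/(0.5396/√38) = 0.651
df = n − 1 = 37
Two-sided p-value ≈ 0.5190
Since p ≈ 0.5190 > α = 0.01, fail to reject H0; the evidence is not statistically significant.

0.651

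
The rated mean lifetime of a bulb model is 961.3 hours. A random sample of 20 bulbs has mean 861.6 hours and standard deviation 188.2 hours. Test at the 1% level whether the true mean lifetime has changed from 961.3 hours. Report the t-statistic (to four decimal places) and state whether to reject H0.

t = -2.3691; fail to reject H0

H0: μ = 961.3; H1: μ ≠ 961.3 (one-sample t-test, two-sided).
t = (x̄ − μ₀)/(s/√n) = (861.6 − 961.3)/(188.2/√20) = -2.3691
df = n − 1 = 19
Two-sided p-value ≈ 0.0286
Since p ≈ 0.0286 > α = 0.01, fail to reject H0; the data do not provide sufficient evidence against H0.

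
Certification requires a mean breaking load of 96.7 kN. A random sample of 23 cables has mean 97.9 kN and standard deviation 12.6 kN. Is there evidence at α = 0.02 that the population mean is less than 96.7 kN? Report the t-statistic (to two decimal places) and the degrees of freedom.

H0: μ = 96.7; H1: μ < 96.7 (one-sample t-test, left-tailed).
t = (x̄ − μ₀)/(s/√n) = (97.9 − 96.7)/(12.6/√23) = 0.46
df = n − 1 = 22
p-value = P(T ≤ 0.46) ≈ 0.6738
Since p ≈ 0.6738 > α = 0.02, fail to reject H0; the data do not provide sufficient evidence against H0.

t = 0.46, df = 22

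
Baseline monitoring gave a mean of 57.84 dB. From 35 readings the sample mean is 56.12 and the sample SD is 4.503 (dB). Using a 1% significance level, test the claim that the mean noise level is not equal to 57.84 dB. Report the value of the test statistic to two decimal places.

H0: μ = 57.84; H1: μ ≠ 57.84 (one-sample t-test, two-sided).
t = (x̄ − μ₀)/(s/√n) = (56.12 − 57.84)/(4.503/√35) = -2.26
df = n − 1 = 34
Two-sided p-value ≈ 0.030
Since p ≈ 0.030 > α = 0.01, fail to reject H0; the data do not provide sufficient evidence against H0.

-2.26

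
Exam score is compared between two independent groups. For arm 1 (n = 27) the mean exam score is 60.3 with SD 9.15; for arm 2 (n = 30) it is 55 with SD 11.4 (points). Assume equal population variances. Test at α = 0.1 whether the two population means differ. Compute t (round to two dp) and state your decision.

t = 1.92; reject H0

Let group 1 = arm 1, group 2 = arm 2. H0: μ_1 = μ_2; H1: μ_1 ≠ μ_2 (two-sample pooled-variance t-test, two-sided).
s_p² = [(27−1)·9.15² + (30−1)·11.4²]/(27+30−2) = 108.102
t = (60.3 − 55)/√[108.102·(1/27 + 1/30)] = 1.92
df = n₁ + n₂ − 2 = 55
Two-sided p-value ≈ 0.060
Since p ≈ 0.060 < α = 0.1, reject H0; the data support H1.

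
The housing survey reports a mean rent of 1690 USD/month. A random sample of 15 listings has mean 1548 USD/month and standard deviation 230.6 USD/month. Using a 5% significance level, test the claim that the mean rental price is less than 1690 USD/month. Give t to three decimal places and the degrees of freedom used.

t = -2.385, df = 14

H0: μ = 1690; H1: μ < 1690 (one-sample t-test, left-tailed).
t = (x̄ − μ₀)/(s/√n) = (1548 − 1690)/(230.6/√15) = -2.385
df = n − 1 = 14
p-value = P(T ≤ -2.385) ≈ 0.0159
Since p ≈ 0.0159 < α = 0.05, reject H0; the evidence is statistically significant.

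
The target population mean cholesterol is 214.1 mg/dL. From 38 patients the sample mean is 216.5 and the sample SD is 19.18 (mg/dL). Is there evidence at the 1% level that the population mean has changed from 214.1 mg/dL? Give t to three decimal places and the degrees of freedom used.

t = 0.771, df = 37

H0: μ = 214.1; H1: μ ≠ 214.1 (one-sample t-test, two-sided).
t = (x̄ − μ₀)/(s/√n) = (216.5 − 214.1)/(19.18/√38) = 0.771
df = n − 1 = 37
Two-sided p-value ≈ 0.4454
Since p ≈ 0.4454 > α = 0.01, fail to reject H0; the evidence is not statistically significant.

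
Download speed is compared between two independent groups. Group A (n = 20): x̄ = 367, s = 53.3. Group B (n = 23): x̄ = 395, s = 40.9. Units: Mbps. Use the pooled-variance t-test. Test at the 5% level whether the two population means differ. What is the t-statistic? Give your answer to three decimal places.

Let group 1 = group A, group 2 = group B. H0: μ_1 = μ_2; H1: μ_1 ≠ μ_2 (two-sample pooled-variance t-test, two-sided).
s_p² = [(20−1)·53.3² + (23−1)·40.9²]/(20+23−2) = 2214.12
t = (367 − 395)/√[2214.12·(1/20 + 1/23)] = -1.946
df = n₁ + n₂ − 2 = 41
Two-sided p-value ≈ 0.0585
Since p ≈ 0.0585 > α = 0.05, fail to reject H0; the data do not provide sufficient evidence against H0.

-1.946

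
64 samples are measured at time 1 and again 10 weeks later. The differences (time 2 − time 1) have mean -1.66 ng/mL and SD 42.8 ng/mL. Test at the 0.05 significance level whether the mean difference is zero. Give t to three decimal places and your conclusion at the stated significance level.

t = -0.310; fail to reject H0

H0: μ_d = 0; H1: μ_d ≠ 0 (paired t-test on the differences, two-sided).
t = d̄/(s_d/√n) = -1.66/(42.8/√64) = -0.310
df = n − 1 = 63
Two-sided p-value ≈ 0.757
Since p ≈ 0.757 > α = 0.05, fail to reject H0; the evidence is not statistically significant.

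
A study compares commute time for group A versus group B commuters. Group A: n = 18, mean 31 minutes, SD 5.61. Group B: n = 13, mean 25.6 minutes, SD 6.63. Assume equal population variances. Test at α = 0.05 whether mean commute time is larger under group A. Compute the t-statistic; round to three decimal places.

Let group 1 = group A, group 2 = group B. H0: μ_1 = μ_2; H1: μ_1 > μ_2 (two-sample pooled-variance t-test, right-tailed).
s_p² = [(18−1)·5.61² + (13−1)·6.63²]/(18+13−2) = 36.6382
t = (31 − 25.6)/√[36.6382·(1/18 + 1/13)] = 2.451
df = n₁ + n₂ − 2 = 29
p-value = P(T ≥ 2.451) ≈ 0.0103
Since p ≈ 0.0103 < α = 0.05, reject H0; the data support H1.

2.451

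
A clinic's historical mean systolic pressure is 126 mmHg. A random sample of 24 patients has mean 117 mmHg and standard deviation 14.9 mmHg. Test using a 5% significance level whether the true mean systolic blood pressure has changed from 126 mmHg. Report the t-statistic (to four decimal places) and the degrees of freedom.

H0: μ = 126; H1: μ ≠ 126 (one-sample t-test, two-sided).
t = (x̄ − μ₀)/(s/√n) = (117 − 126)/(14.9/√24) = -2.9591
df = n − 1 = 23
Two-sided p-value ≈ 0.007
Since p ≈ 0.007 < α = 0.05, reject H0; the evidence is statistically significant.

t = -2.9591, df = 23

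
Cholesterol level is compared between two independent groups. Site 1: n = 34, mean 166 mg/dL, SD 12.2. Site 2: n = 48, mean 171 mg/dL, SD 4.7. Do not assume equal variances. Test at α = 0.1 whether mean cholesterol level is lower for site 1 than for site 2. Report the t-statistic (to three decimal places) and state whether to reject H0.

t = -2.273; reject H0

Let group 1 = site 1, group 2 = site 2. H0: μ_1 = μ_2; H1: μ_1 < μ_2 (Welch's two-sample t-test, left-tailed).
t = (x̄_1 − x̄_2)/√(s_1²/n_1 + s_2²/n_2) = (166 − 171)/√(12.2²/34 + 4.7²/48) = -2.273
Welch–Satterthwaite df ≈ 39.99
p-value = P(T ≤ -2.273) ≈ 0.014
Since p ≈ 0.014 < α = 0.1, reject H0; the evidence is statistically significant.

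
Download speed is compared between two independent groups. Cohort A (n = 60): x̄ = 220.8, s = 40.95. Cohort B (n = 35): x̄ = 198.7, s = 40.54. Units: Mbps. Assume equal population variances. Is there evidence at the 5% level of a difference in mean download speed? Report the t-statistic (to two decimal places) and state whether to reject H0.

Let group 1 = cohort A, group 2 = cohort B. H0: μ_1 = μ_2; H1: μ_1 ≠ μ_2 (two-sample pooled-variance t-test, two-sided).
s_p² = [(60−1)·40.95² + (35−1)·40.54²]/(60+35−2) = 1664.69
t = (220.8 − 198.7)/√[1664.69·(1/60 + 1/35)] = 2.55
df = n₁ + n₂ − 2 = 93
Two-sided p-value ≈ 0.013
Since p ≈ 0.013 < α = 0.05, reject H0; the data support H1.

t = 2.55; reject H0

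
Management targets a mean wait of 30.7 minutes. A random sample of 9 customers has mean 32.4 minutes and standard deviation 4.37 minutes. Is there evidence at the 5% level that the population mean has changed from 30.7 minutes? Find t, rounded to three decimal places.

1.167

H0: μ = 30.7; H1: μ ≠ 30.7 (one-sample t-test, two-sided).
t = (x̄ − μ₀)/(s/√n) = (32.4 − 30.7)/(4.37/√9) = 1.167
df = n − 1 = 8
Two-sided p-value ≈ 0.2768
Since p ≈ 0.2768 > α = 0.05, fail to reject H0; the evidence is not statistically significant.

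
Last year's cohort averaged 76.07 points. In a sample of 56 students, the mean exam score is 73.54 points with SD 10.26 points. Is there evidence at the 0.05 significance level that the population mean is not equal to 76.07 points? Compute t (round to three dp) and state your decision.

H0: μ = 76.07; H1: μ ≠ 76.07 (one-sample t-test, two-sided).
t = (x̄ − μ₀)/(s/√n) = (73.54 − 76.07)/(10.26/√56) = -1.845
df = n − 1 = 55
Two-sided p-value ≈ 0.0704
Since p ≈ 0.0704 > α = 0.05, fail to reject H0; the evidence is not statistically significant.

t = -1.845; fail to reject H0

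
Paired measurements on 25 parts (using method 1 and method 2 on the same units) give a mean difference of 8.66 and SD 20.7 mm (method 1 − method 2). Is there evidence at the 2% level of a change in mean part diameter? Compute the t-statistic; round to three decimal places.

H0: μ_d = 0; H1: μ_d ≠ 0 (paired t-test on the differences, two-sided).
t = d̄/(s_d/√n) = 8.66/(20.7/√25) = 2.092
df = n − 1 = 24
Two-sided p-value ≈ 0.0472
Since p ≈ 0.0472 > α = 0.02, fail to reject H0; the evidence is not statistically significant.

2.092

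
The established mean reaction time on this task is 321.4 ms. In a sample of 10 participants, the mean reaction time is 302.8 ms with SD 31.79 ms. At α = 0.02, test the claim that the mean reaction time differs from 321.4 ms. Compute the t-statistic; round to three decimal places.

H0: μ = 321.4; H1: μ ≠ 321.4 (one-sample t-test, two-sided).
t = (x̄ − μ₀)/(s/√n) = (302.8 − 321.4)/(31.79/√10) = -1.850
df = n − 1 = 9
Two-sided p-value ≈ 0.097
Since p ≈ 0.097 > α = 0.02, fail to reject H0; the data do not provide sufficient evidence against H0.

-1.850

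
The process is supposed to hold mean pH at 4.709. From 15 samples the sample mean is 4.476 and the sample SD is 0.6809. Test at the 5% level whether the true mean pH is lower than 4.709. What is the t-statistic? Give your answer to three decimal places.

H0: μ = 4.709; H1: μ < 4.709 (one-sample t-test, left-tailed).
t = (x̄ − μ₀)/(s/√n) = (4.476 − 4.709)/(0.6809/√15) = -1.325
df = n − 1 = 14
p-value = P(T ≤ -1.325) ≈ 0.1031
Since p ≈ 0.1031 > α = 0.05, fail to reject H0; the data do not provide sufficient evidence against H0.

-1.325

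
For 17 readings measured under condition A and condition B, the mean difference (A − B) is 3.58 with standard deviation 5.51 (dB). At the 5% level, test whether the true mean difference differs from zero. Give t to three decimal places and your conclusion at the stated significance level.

t = 2.679; reject H0

H0: μ_d = 0; H1: μ_d ≠ 0 (paired t-test on the differences, two-sided).
t = d̄/(s_d/√n) = 3.58/(5.51/√17) = 2.679
df = n − 1 = 16
Two-sided p-value ≈ 0.0165
Since p ≈ 0.0165 < α = 0.05, reject H0; the evidence is statistically significant.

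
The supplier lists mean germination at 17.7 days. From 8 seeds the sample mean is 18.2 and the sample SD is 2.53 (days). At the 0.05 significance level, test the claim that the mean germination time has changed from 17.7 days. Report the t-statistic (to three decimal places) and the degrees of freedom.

t = 0.559, df = 7

H0: μ = 17.7; H1: μ ≠ 17.7 (one-sample t-test, two-sided).
t = (x̄ − μ₀)/(s/√n) = (18.2 − 17.7)/(2.53/√8) = 0.559
df = n − 1 = 7
Two-sided p-value ≈ 0.5936
Since p ≈ 0.5936 > α = 0.05, fail to reject H0; the data do not provide sufficient evidence against H0.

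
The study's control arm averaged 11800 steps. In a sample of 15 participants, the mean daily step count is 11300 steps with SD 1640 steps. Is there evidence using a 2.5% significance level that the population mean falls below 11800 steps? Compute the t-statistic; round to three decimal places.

H0: μ = 11800; H1: μ < 11800 (one-sample t-test, left-tailed).
t = (x̄ − μ₀)/(s/√n) = (11300 − 11800)/(1640/√15) = -1.181
df = n − 1 = 14
p-value = P(T ≤ -1.181) ≈ 0.129
Since p ≈ 0.129 > α = 0.025, fail to reject H0; the evidence is not statistically significant.

-1.181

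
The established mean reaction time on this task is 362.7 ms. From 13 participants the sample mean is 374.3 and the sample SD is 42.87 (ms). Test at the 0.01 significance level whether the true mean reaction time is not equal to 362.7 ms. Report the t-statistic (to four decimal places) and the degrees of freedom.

t = 0.9756, df = 12

H0: μ = 362.7; H1: μ ≠ 362.7 (one-sample t-test, two-sided).
t = (x̄ − μ₀)/(s/√n) = (374.3 − 362.7)/(42.87/√13) = 0.9756
df = n − 1 = 12
Two-sided p-value ≈ 0.3485
Since p ≈ 0.3485 > α = 0.01, fail to reject H0; the evidence is not statistically significant.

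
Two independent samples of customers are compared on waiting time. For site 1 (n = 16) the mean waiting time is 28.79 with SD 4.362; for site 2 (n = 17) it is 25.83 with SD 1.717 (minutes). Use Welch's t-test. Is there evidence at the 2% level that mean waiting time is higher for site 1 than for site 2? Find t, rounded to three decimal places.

2.536

Let group 1 = site 1, group 2 = site 2. H0: μ_1 = μ_2; H1: μ_1 > μ_2 (Welch's two-sample t-test, right-tailed).
t = (x̄_1 − x̄_2)/√(s_1²/n_1 + s_2²/n_2) = (28.79 − 25.83)/√(4.362²/16 + 1.717²/17) = 2.536
Welch–Satterthwaite df ≈ 19.31
p-value = P(T ≥ 2.536) ≈ 0.0100
Since p ≈ 0.0100 < α = 0.02, reject H0; the evidence is statistically significant.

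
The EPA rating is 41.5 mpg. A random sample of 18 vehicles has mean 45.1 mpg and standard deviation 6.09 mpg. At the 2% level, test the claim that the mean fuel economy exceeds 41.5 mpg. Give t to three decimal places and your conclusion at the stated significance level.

t = 2.508; reject H0

H0: μ = 41.5; H1: μ > 41.5 (one-sample t-test, right-tailed).
t = (x̄ − μ₀)/(s/√n) = (45.1 − 41.5)/(6.09/√18) = 2.508
df = n − 1 = 17
p-value = P(T ≥ 2.508) ≈ 0.011
Since p ≈ 0.011 < α = 0.02, reject H0; the data support H1.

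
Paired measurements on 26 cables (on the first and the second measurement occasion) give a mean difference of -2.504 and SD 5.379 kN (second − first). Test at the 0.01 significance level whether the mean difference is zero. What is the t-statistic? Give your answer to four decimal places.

H0: μ_d = 0; H1: μ_d ≠ 0 (paired t-test on the differences, two-sided).
t = d̄/(s_d/√n) = -2.504/(5.379/√26) = -2.3737
df = n − 1 = 25
Two-sided p-value ≈ 0.026
Since p ≈ 0.026 > α = 0.01, fail to reject H0; the evidence is not statistically significant.

-2.3737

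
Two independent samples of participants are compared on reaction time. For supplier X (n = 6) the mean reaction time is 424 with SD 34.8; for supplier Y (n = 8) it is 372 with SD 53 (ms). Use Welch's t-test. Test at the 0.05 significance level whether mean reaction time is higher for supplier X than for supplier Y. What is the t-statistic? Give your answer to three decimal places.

Let group 1 = supplier X, group 2 = supplier Y. H0: μ_1 = μ_2; H1: μ_1 > μ_2 (Welch's two-sample t-test, right-tailed).
t = (x̄_1 − x̄_2)/√(s_1²/n_1 + s_2²/n_2) = (424 − 372)/√(34.8²/6 + 53²/8) = 2.211
Welch–Satterthwaite df ≈ 11.87
p-value = P(T ≥ 2.211) ≈ 0.024
Since p ≈ 0.024 < α = 0.05, reject H0; the evidence is statistically significant.

2.211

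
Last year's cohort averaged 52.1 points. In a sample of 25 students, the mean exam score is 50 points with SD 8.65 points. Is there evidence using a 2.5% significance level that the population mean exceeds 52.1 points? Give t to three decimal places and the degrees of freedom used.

H0: μ = 52.1; H1: μ > 52.1 (one-sample t-test, right-tailed).
t = (x̄ − μ₀)/(s/√n) = (50 − 52.1)/(8.65/√25) = -1.214
df = n − 1 = 24
p-value = P(T ≥ -1.214) ≈ 0.882
Since p ≈ 0.882 > α = 0.025, fail to reject H0; the data do not provide sufficient evidence against H0.

t = -1.214, df = 24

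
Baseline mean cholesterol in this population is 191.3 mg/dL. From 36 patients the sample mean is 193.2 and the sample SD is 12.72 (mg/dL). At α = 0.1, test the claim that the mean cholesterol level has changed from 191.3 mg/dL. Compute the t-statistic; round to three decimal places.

0.896

H0: μ = 191.3; H1: μ ≠ 191.3 (one-sample t-test, two-sided).
t = (x̄ − μ₀)/(s/√n) = (193.2 − 191.3)/(12.72/√36) = 0.896
df = n − 1 = 35
Two-sided p-value ≈ 0.376
Since p ≈ 0.376 > α = 0.1, fail to reject H0; the data do not provide sufficient evidence against H0.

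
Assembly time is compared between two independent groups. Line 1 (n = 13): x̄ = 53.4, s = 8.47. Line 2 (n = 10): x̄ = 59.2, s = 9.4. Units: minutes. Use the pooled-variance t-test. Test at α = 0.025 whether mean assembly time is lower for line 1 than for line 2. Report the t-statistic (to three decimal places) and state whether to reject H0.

t = -1.553; fail to reject H0

Let group 1 = line 1, group 2 = line 2. H0: μ_1 = μ_2; H1: μ_1 < μ_2 (two-sample pooled-variance t-test, left-tailed).
s_p² = [(13−1)·8.47² + (10−1)·9.4²]/(13+10−2) = 78.8634
t = (53.4 − 59.2)/√[78.8634·(1/13 + 1/10)] = -1.553
df = n₁ + n₂ − 2 = 21
p-value = P(T ≤ -1.553) ≈ 0.068
Since p ≈ 0.068 > α = 0.025, fail to reject H0; the evidence is not statistically significant.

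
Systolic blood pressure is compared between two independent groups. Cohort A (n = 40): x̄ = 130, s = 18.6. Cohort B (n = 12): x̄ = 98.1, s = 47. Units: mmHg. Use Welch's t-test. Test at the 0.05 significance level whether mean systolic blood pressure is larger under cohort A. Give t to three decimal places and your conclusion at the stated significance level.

Let group 1 = cohort A, group 2 = cohort B. H0: μ_1 = μ_2; H1: μ_1 > μ_2 (Welch's two-sample t-test, right-tailed).
t = (x̄_1 − x̄_2)/√(s_1²/n_1 + s_2²/n_2) = (130 − 98.1)/√(18.6²/40 + 47²/12) = 2.298
Welch–Satterthwaite df ≈ 12.05
p-value = P(T ≥ 2.298) ≈ 0.020
Since p ≈ 0.020 < α = 0.05, reject H0; the evidence is statistically significant.

t = 2.298; reject H0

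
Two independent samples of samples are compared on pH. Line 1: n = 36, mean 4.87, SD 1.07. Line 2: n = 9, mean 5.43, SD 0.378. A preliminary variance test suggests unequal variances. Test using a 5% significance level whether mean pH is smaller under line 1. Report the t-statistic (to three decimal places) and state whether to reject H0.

Let group 1 = line 1, group 2 = line 2. H0: μ_1 = μ_2; H1: μ_1 < μ_2 (Welch's two-sample t-test, left-tailed).
t = (x̄_1 − x̄_2)/√(s_1²/n_1 + s_2²/n_2) = (4.87 − 5.43)/√(1.07²/36 + 0.378²/9) = -2.565
Welch–Satterthwaite df ≈ 37.63
p-value = P(T ≤ -2.565) ≈ 0.007
Since p ≈ 0.007 < α = 0.05, reject H0; the data support H1.

t = -2.565; reject H0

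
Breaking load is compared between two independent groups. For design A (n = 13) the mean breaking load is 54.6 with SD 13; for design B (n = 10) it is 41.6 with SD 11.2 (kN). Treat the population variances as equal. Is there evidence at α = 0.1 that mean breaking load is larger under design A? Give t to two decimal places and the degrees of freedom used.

Let group 1 = design A, group 2 = design B. H0: μ_1 = μ_2; H1: μ_1 > μ_2 (two-sample pooled-variance t-test, right-tailed).
s_p² = [(13−1)·13² + (10−1)·11.2²]/(13+10−2) = 150.331
t = (54.6 − 41.6)/√[150.331·(1/13 + 1/10)] = 2.52
df = n₁ + n₂ − 2 = 21
p-value = P(T ≥ 2.52) ≈ 0.0099
Since p ≈ 0.0099 < α = 0.1, reject H0; the data support H1.

t = 2.52, df = 21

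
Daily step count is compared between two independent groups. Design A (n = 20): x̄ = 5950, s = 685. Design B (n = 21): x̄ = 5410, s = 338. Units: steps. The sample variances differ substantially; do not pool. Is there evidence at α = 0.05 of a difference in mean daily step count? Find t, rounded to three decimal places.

3.176

Let group 1 = design A, group 2 = design B. H0: μ_1 = μ_2; H1: μ_1 ≠ μ_2 (Welch's two-sample t-test, two-sided).
t = (x̄_1 − x̄_2)/√(s_1²/n_1 + s_2²/n_2) = (5950 − 5410)/√(685²/20 + 338²/21) = 3.176
Welch–Satterthwaite df ≈ 27.43
Two-sided p-value ≈ 0.0037
Since p ≈ 0.0037 < α = 0.05, reject H0; the data support H1.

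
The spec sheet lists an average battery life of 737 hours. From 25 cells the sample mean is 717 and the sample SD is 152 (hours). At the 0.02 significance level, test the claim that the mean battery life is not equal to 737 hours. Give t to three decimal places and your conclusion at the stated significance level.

t = -0.658; fail to reject H0

H0: μ = 737; H1: μ ≠ 737 (one-sample t-test, two-sided).
t = (x̄ − μ₀)/(s/√n) = (717 − 737)/(152/√25) = -0.658
df = n − 1 = 24
Two-sided p-value ≈ 0.5169
Since p ≈ 0.5169 > α = 0.02, fail to reject H0; the data do not provide sufficient evidence against H0.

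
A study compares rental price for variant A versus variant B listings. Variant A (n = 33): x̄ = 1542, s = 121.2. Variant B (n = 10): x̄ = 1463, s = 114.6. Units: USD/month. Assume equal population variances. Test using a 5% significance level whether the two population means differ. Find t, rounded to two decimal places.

Let group 1 = variant A, group 2 = variant B. H0: μ_1 = μ_2; H1: μ_1 ≠ μ_2 (two-sample pooled-variance t-test, two-sided).
s_p² = [(33−1)·121.2² + (10−1)·114.6²]/(33+10−2) = 14347.8
t = (1542 − 1463)/√[14347.8·(1/33 + 1/10)] = 1.83
df = n₁ + n₂ − 2 = 41
Two-sided p-value ≈ 0.075
Since p ≈ 0.075 > α = 0.05, fail to reject H0; the data do not provide sufficient evidence against H0.

1.83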